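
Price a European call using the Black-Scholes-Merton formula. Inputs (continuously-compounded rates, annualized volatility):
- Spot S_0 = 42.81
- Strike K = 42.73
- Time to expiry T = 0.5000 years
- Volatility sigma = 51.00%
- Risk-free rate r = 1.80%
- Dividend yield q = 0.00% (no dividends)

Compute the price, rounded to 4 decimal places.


Answer: Price = 6.3268

Derivation:
d1 = (ln(S/K) + (r - q + 0.5*sigma^2) * T) / (sigma * sqrt(T)) = 0.21045569
d2 = d1 - sigma * sqrt(T) = -0.15016876
exp(-rT) = 0.99104038; exp(-qT) = 1.00000000
C = S_0 * exp(-qT) * N(d1) - K * exp(-rT) * N(d2)
N(d1) = 0.58334399; N(d2) = 0.44031573
C = 42.8100 * 1.00000000 * 0.58334399 - 42.7300 * 0.99104038 * 0.44031573 = 6.3268


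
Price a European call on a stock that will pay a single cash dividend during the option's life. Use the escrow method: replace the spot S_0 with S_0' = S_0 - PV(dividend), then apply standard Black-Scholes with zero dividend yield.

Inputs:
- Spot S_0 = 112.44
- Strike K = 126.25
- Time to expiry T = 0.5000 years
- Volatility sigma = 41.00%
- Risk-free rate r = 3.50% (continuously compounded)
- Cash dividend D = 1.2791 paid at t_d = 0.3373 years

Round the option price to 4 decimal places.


Answer: Price = 8.0644

Derivation:
PV(D) = D * exp(-r * t_d) = 1.2791 * 0.98826391 = 1.26408837
S_0' = S_0 - PV(D) = 112.4400 - 1.26408837 = 111.17591163
d1 = (ln(S_0'/K) + (r + sigma^2/2)*T) / (sigma*sqrt(T)) = -0.23326015
d2 = d1 - sigma*sqrt(T) = -0.52317393
exp(-rT) = 0.98265224
N(d1) = 0.40777970; N(d2) = 0.30042661
C = S_0' * N(d1) - K * exp(-rT) * N(d2) = 111.17591163 * 0.40777970 - 126.2500 * 0.98265224 * 0.30042661 = 8.0644


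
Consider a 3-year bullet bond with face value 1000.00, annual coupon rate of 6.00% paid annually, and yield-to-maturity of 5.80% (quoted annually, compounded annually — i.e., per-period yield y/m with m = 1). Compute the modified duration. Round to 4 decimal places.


Answer: Modified duration = 2.6785

Derivation:
Coupon per period c = face * coupon_rate / m = 60.000000
Periods per year m = 1; per-period yield y/m = 0.058000
Number of cashflows N = 3
Cashflows (t years, CF_t, discount factor 1/(1+y/m)^(m*t), PV):
  t = 1.0000: CF_t = 60.000000, DF = 0.945180, PV = 56.710775
  t = 2.0000: CF_t = 60.000000, DF = 0.893364, PV = 53.601867
  t = 3.0000: CF_t = 1060.000000, DF = 0.844390, PV = 895.053226
Price P = sum_t PV_t = 1005.365868
First compute Macaulay numerator sum_t t * PV_t:
  t * PV_t at t = 1.0000: 56.710775
  t * PV_t at t = 2.0000: 107.203734
  t * PV_t at t = 3.0000: 2685.159678
Macaulay duration D = 2849.074186 / 1005.365868 = 2.833868
Modified duration = D / (1 + y/m) = 2.833868 / (1 + 0.058000) = 2.678514


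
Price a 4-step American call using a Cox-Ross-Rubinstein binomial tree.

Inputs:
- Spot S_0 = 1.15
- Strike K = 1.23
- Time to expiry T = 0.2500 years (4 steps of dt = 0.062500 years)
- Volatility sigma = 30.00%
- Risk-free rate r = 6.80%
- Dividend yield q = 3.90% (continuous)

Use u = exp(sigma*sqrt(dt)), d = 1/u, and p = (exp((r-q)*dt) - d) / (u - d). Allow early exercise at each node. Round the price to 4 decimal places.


dt = T/N = 0.062500
u = exp(sigma*sqrt(dt)) = 1.077884; d = 1/u = 0.927743
p = (exp((r-q)*dt) - d) / (u - d) = 0.493342
Discount per step: exp(-r*dt) = 0.995759
Stock lattice S(k, i) with i counting down-moves:
  k=0: S(0,0) = 1.1500
  k=1: S(1,0) = 1.2396; S(1,1) = 1.0669
  k=2: S(2,0) = 1.3361; S(2,1) = 1.1500; S(2,2) = 0.9898
  k=3: S(3,0) = 1.4402; S(3,1) = 1.2396; S(3,2) = 1.0669; S(3,3) = 0.9183
  k=4: S(4,0) = 1.5523; S(4,1) = 1.3361; S(4,2) = 1.1500; S(4,3) = 0.9898; S(4,4) = 0.8519
Terminal payoffs V(N, i) = max(S_T - K, 0):
  V(4,0) = 0.322338; V(4,1) = 0.106109; V(4,2) = 0.000000; V(4,3) = 0.000000; V(4,4) = 0.000000
Backward induction: V(k, i) = exp(-r*dt) * [p * V(k+1, i) + (1-p) * V(k+1, i+1)]; then take max(V_cont, immediate exercise) for American.
  V(3,0) = exp(-r*dt) * [p*0.322338 + (1-p)*0.106109] = 0.211881; exercise = 0.210171; V(3,0) = max -> 0.211881
  V(3,1) = exp(-r*dt) * [p*0.106109 + (1-p)*0.000000] = 0.052126; exercise = 0.009567; V(3,1) = max -> 0.052126
  V(3,2) = exp(-r*dt) * [p*0.000000 + (1-p)*0.000000] = 0.000000; exercise = 0.000000; V(3,2) = max -> 0.000000
  V(3,3) = exp(-r*dt) * [p*0.000000 + (1-p)*0.000000] = 0.000000; exercise = 0.000000; V(3,3) = max -> 0.000000
  V(2,0) = exp(-r*dt) * [p*0.211881 + (1-p)*0.052126] = 0.130385; exercise = 0.106109; V(2,0) = max -> 0.130385
  V(2,1) = exp(-r*dt) * [p*0.052126 + (1-p)*0.000000] = 0.025607; exercise = 0.000000; V(2,1) = max -> 0.025607
  V(2,2) = exp(-r*dt) * [p*0.000000 + (1-p)*0.000000] = 0.000000; exercise = 0.000000; V(2,2) = max -> 0.000000
  V(1,0) = exp(-r*dt) * [p*0.130385 + (1-p)*0.025607] = 0.076970; exercise = 0.009567; V(1,0) = max -> 0.076970
  V(1,1) = exp(-r*dt) * [p*0.025607 + (1-p)*0.000000] = 0.012579; exercise = 0.000000; V(1,1) = max -> 0.012579
  V(0,0) = exp(-r*dt) * [p*0.076970 + (1-p)*0.012579] = 0.044158; exercise = 0.000000; V(0,0) = max -> 0.044158

Answer: Price = V(0,0) = 0.0442


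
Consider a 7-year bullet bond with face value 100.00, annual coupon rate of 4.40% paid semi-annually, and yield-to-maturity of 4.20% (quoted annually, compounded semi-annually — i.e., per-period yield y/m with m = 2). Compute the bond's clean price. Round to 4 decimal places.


Answer: Price = 101.2021

Derivation:
Coupon per period c = face * coupon_rate / m = 2.200000
Periods per year m = 2; per-period yield y/m = 0.021000
Number of cashflows N = 14
Cashflows (t years, CF_t, discount factor 1/(1+y/m)^(m*t), PV):
  t = 0.5000: CF_t = 2.200000, DF = 0.979432, PV = 2.154750
  t = 1.0000: CF_t = 2.200000, DF = 0.959287, PV = 2.110431
  t = 1.5000: CF_t = 2.200000, DF = 0.939556, PV = 2.067024
  t = 2.0000: CF_t = 2.200000, DF = 0.920231, PV = 2.024509
  t = 2.5000: CF_t = 2.200000, DF = 0.901304, PV = 1.982869
  t = 3.0000: CF_t = 2.200000, DF = 0.882766, PV = 1.942085
  t = 3.5000: CF_t = 2.200000, DF = 0.864609, PV = 1.902140
  t = 4.0000: CF_t = 2.200000, DF = 0.846826, PV = 1.863017
  t = 4.5000: CF_t = 2.200000, DF = 0.829408, PV = 1.824698
  t = 5.0000: CF_t = 2.200000, DF = 0.812349, PV = 1.787168
  t = 5.5000: CF_t = 2.200000, DF = 0.795640, PV = 1.750409
  t = 6.0000: CF_t = 2.200000, DF = 0.779276, PV = 1.714406
  t = 6.5000: CF_t = 2.200000, DF = 0.763247, PV = 1.679144
  t = 7.0000: CF_t = 102.200000, DF = 0.747549, PV = 76.399498
Price P = sum_t PV_t = 101.202148


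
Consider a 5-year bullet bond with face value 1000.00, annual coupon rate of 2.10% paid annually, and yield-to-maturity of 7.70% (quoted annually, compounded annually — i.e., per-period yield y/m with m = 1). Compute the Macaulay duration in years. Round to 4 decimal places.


Coupon per period c = face * coupon_rate / m = 21.000000
Periods per year m = 1; per-period yield y/m = 0.077000
Number of cashflows N = 5
Cashflows (t years, CF_t, discount factor 1/(1+y/m)^(m*t), PV):
  t = 1.0000: CF_t = 21.000000, DF = 0.928505, PV = 19.498607
  t = 2.0000: CF_t = 21.000000, DF = 0.862122, PV = 18.104556
  t = 3.0000: CF_t = 21.000000, DF = 0.800484, PV = 16.810173
  t = 4.0000: CF_t = 21.000000, DF = 0.743254, PV = 15.608332
  t = 5.0000: CF_t = 1021.000000, DF = 0.690115, PV = 704.607442
Price P = sum_t PV_t = 774.629110
Macaulay numerator sum_t t * PV_t:
  t * PV_t at t = 1.0000: 19.498607
  t * PV_t at t = 2.0000: 36.209113
  t * PV_t at t = 3.0000: 50.430519
  t * PV_t at t = 4.0000: 62.433326
  t * PV_t at t = 5.0000: 3523.037208
Macaulay duration D = (sum_t t * PV_t) / P = 3691.608773 / 774.629110 = 4.765647

Answer: Macaulay duration = 4.7656 years


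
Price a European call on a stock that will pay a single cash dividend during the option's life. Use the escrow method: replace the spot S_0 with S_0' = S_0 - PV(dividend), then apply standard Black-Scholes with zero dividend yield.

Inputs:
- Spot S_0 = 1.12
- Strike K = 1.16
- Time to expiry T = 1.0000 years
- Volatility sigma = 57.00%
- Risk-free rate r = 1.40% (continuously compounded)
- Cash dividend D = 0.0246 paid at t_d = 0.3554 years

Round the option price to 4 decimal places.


Answer: Price = 0.2277

Derivation:
PV(D) = D * exp(-r * t_d) = 0.0246 * 0.99503676 = 0.02447790
S_0' = S_0 - PV(D) = 1.1200 - 0.02447790 = 1.09552210
d1 = (ln(S_0'/K) + (r + sigma^2/2)*T) / (sigma*sqrt(T)) = 0.20922990
d2 = d1 - sigma*sqrt(T) = -0.36077010
exp(-rT) = 0.98609754
N(d1) = 0.58286561; N(d2) = 0.35913566
C = S_0' * N(d1) - K * exp(-rT) * N(d2) = 1.09552210 * 0.58286561 - 1.1600 * 0.98609754 * 0.35913566 = 0.2277


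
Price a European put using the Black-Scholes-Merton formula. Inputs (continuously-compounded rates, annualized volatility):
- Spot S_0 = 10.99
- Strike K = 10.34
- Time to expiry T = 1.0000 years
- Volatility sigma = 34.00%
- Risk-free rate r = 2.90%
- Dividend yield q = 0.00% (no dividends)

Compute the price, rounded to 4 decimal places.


Answer: Price = 0.9958

Derivation:
d1 = (ln(S/K) + (r - q + 0.5*sigma^2) * T) / (sigma * sqrt(T)) = 0.43460559
d2 = d1 - sigma * sqrt(T) = 0.09460559
exp(-rT) = 0.97141646; exp(-qT) = 1.00000000
P = K * exp(-rT) * N(-d2) - S_0 * exp(-qT) * N(-d1)
N(-d1) = 0.33192437; N(-d2) = 0.46231406
P = 10.3400 * 0.97141646 * 0.46231406 - 10.9900 * 1.00000000 * 0.33192437 = 0.9958


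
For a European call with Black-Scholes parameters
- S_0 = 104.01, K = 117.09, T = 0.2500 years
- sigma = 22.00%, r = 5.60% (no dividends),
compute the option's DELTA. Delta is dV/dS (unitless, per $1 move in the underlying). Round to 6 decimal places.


d1 = -0.8945983772; d2 = -1.0045983772
phi(d1) = 0.2673780615; exp(-qT) = 1.0000000000; exp(-rT) = 0.9860975443
N(d1) = 0.1855009098
Delta = exp(-qT) * N(d1) = 1.0000000000 * 0.1855009098 = 0.185501

Answer: Delta = 0.185501


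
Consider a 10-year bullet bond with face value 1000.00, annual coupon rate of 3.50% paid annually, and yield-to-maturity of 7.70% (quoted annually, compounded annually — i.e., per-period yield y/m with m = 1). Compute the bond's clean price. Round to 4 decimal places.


Coupon per period c = face * coupon_rate / m = 35.000000
Periods per year m = 1; per-period yield y/m = 0.077000
Number of cashflows N = 10
Cashflows (t years, CF_t, discount factor 1/(1+y/m)^(m*t), PV):
  t = 1.0000: CF_t = 35.000000, DF = 0.928505, PV = 32.497679
  t = 2.0000: CF_t = 35.000000, DF = 0.862122, PV = 30.174261
  t = 3.0000: CF_t = 35.000000, DF = 0.800484, PV = 28.016955
  t = 4.0000: CF_t = 35.000000, DF = 0.743254, PV = 26.013886
  t = 5.0000: CF_t = 35.000000, DF = 0.690115, PV = 24.154026
  t = 6.0000: CF_t = 35.000000, DF = 0.640775, PV = 22.427136
  t = 7.0000: CF_t = 35.000000, DF = 0.594963, PV = 20.823711
  t = 8.0000: CF_t = 35.000000, DF = 0.552426, PV = 19.334922
  t = 9.0000: CF_t = 35.000000, DF = 0.512931, PV = 17.952574
  t = 10.0000: CF_t = 1035.000000, DF = 0.476259, PV = 492.927805
Price P = sum_t PV_t = 714.322954

Answer: Price = 714.3230


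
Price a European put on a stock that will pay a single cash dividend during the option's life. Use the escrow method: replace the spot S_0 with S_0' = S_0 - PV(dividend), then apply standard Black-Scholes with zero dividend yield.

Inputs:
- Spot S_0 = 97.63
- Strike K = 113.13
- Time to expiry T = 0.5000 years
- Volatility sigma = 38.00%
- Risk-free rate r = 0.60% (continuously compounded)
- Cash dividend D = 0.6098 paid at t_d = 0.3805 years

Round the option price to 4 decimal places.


PV(D) = D * exp(-r * t_d) = 0.6098 * 0.99771960 = 0.60840941
S_0' = S_0 - PV(D) = 97.6300 - 0.60840941 = 97.02159059
d1 = (ln(S_0'/K) + (r + sigma^2/2)*T) / (sigma*sqrt(T)) = -0.42614000
d2 = d1 - sigma*sqrt(T) = -0.69484057
exp(-rT) = 0.99700450
N(-d1) = 0.66499708; N(-d2) = 0.75642239
P = K * exp(-rT) * N(-d2) - S_0' * N(-d1) = 113.1300 * 0.99700450 * 0.75642239 - 97.02159059 * 0.66499708 = 20.7987

Answer: Price = 20.7987


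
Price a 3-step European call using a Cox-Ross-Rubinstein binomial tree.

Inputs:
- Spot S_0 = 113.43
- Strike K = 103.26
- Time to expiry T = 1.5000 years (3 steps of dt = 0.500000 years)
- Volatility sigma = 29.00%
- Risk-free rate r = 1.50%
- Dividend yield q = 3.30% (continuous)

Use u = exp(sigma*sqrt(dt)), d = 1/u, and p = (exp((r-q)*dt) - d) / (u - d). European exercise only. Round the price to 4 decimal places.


dt = T/N = 0.500000
u = exp(sigma*sqrt(dt)) = 1.227600; d = 1/u = 0.814598
p = (exp((r-q)*dt) - d) / (u - d) = 0.427220
Discount per step: exp(-r*dt) = 0.992528
Stock lattice S(k, i) with i counting down-moves:
  k=0: S(0,0) = 113.4300
  k=1: S(1,0) = 139.2467; S(1,1) = 92.3998
  k=2: S(2,0) = 170.9392; S(2,1) = 113.4300; S(2,2) = 75.2687
  k=3: S(3,0) = 209.8449; S(3,1) = 139.2467; S(3,2) = 92.3998; S(3,3) = 61.3137
Terminal payoffs V(N, i) = max(S_T - K, 0):
  V(3,0) = 106.584925; V(3,1) = 35.986657; V(3,2) = 0.000000; V(3,3) = 0.000000
Backward induction: V(k, i) = exp(-r*dt) * [p * V(k+1, i) + (1-p) * V(k+1, i+1)].
  V(2,0) = exp(-r*dt) * [p*106.584925 + (1-p)*35.986657] = 65.653381
  V(2,1) = exp(-r*dt) * [p*35.986657 + (1-p)*0.000000] = 15.259336
  V(2,2) = exp(-r*dt) * [p*0.000000 + (1-p)*0.000000] = 0.000000
  V(1,0) = exp(-r*dt) * [p*65.653381 + (1-p)*15.259336] = 36.513786
  V(1,1) = exp(-r*dt) * [p*15.259336 + (1-p)*0.000000] = 6.470380
  V(0,0) = exp(-r*dt) * [p*36.513786 + (1-p)*6.470380] = 19.161267

Answer: Price = V(0,0) = 19.1613


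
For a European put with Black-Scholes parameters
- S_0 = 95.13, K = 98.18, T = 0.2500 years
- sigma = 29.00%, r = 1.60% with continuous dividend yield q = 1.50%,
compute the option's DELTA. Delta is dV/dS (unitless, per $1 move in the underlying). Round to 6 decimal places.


d1 = -0.1434182856; d2 = -0.2884182856
phi(d1) = 0.3948604232; exp(-qT) = 0.9962570225; exp(-rT) = 0.9960079893
N(-d1) = 0.5570200788
Delta = -exp(-qT) * N(-d1) = -0.9962570225 * 0.5570200788 = -0.554935

Answer: Delta = -0.554935


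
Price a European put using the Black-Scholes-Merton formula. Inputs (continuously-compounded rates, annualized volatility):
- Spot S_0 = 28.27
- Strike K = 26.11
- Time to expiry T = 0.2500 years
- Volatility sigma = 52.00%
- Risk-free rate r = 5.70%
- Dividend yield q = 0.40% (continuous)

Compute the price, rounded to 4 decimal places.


Answer: Price = 1.7158

Derivation:
d1 = (ln(S/K) + (r - q + 0.5*sigma^2) * T) / (sigma * sqrt(T)) = 0.48666457
d2 = d1 - sigma * sqrt(T) = 0.22666457
exp(-rT) = 0.98585105; exp(-qT) = 0.99900050
P = K * exp(-rT) * N(-d2) - S_0 * exp(-qT) * N(-d1)
N(-d1) = 0.31324803; N(-d2) = 0.41034229
P = 26.1100 * 0.98585105 * 0.41034229 - 28.2700 * 0.99900050 * 0.31324803 = 1.7158


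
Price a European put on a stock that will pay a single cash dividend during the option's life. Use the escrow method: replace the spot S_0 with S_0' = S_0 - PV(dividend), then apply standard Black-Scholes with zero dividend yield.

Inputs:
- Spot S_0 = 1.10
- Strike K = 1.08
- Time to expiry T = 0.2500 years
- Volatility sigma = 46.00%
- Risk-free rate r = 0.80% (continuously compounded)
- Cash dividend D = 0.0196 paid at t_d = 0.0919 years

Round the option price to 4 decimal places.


PV(D) = D * exp(-r * t_d) = 0.0196 * 0.99926507 = 0.01958560
S_0' = S_0 - PV(D) = 1.1000 - 0.01958560 = 1.08041440
d1 = (ln(S_0'/K) + (r + sigma^2/2)*T) / (sigma*sqrt(T)) = 0.12536363
d2 = d1 - sigma*sqrt(T) = -0.10463637
exp(-rT) = 0.99800200
N(-d1) = 0.45011784; N(-d2) = 0.54166782
P = K * exp(-rT) * N(-d2) - S_0' * N(-d1) = 1.0800 * 0.99800200 * 0.54166782 - 1.08041440 * 0.45011784 = 0.0975

Answer: Price = 0.0975


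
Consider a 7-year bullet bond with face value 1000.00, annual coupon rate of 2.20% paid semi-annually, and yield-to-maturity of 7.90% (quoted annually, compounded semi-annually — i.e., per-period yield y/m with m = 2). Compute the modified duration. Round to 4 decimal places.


Coupon per period c = face * coupon_rate / m = 11.000000
Periods per year m = 2; per-period yield y/m = 0.039500
Number of cashflows N = 14
Cashflows (t years, CF_t, discount factor 1/(1+y/m)^(m*t), PV):
  t = 0.5000: CF_t = 11.000000, DF = 0.962001, PV = 10.582011
  t = 1.0000: CF_t = 11.000000, DF = 0.925446, PV = 10.179904
  t = 1.5000: CF_t = 11.000000, DF = 0.890280, PV = 9.793078
  t = 2.0000: CF_t = 11.000000, DF = 0.856450, PV = 9.420950
  t = 2.5000: CF_t = 11.000000, DF = 0.823906, PV = 9.062963
  t = 3.0000: CF_t = 11.000000, DF = 0.792598, PV = 8.718579
  t = 3.5000: CF_t = 11.000000, DF = 0.762480, PV = 8.387282
  t = 4.0000: CF_t = 11.000000, DF = 0.733507, PV = 8.068573
  t = 4.5000: CF_t = 11.000000, DF = 0.705634, PV = 7.761975
  t = 5.0000: CF_t = 11.000000, DF = 0.678821, PV = 7.467027
  t = 5.5000: CF_t = 11.000000, DF = 0.653026, PV = 7.183288
  t = 6.0000: CF_t = 11.000000, DF = 0.628212, PV = 6.910330
  t = 6.5000: CF_t = 11.000000, DF = 0.604340, PV = 6.647744
  t = 7.0000: CF_t = 1011.000000, DF = 0.581376, PV = 587.771121
Price P = sum_t PV_t = 697.954825
First compute Macaulay numerator sum_t t * PV_t:
  t * PV_t at t = 0.5000: 5.291005
  t * PV_t at t = 1.0000: 10.179904
  t * PV_t at t = 1.5000: 14.689617
  t * PV_t at t = 2.0000: 18.841901
  t * PV_t at t = 2.5000: 22.657408
  t * PV_t at t = 3.0000: 26.155738
  t * PV_t at t = 3.5000: 29.355486
  t * PV_t at t = 4.0000: 32.274292
  t * PV_t at t = 4.5000: 34.928888
  t * PV_t at t = 5.0000: 37.335137
  t * PV_t at t = 5.5000: 39.508082
  t * PV_t at t = 6.0000: 41.461977
  t * PV_t at t = 6.5000: 43.210334
  t * PV_t at t = 7.0000: 4114.397849
Macaulay duration D = 4470.287618 / 697.954825 = 6.404838
Modified duration = D / (1 + y/m) = 6.404838 / (1 + 0.039500) = 6.161460

Answer: Modified duration = 6.1615


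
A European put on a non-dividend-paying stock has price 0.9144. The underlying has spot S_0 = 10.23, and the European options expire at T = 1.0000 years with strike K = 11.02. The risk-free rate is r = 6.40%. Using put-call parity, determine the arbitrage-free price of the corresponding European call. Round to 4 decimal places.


Answer: Call price = 0.8076

Derivation:
Put-call parity: C - P = S_0 * exp(-qT) - K * exp(-rT).
S_0 * exp(-qT) = 10.2300 * 1.00000000 = 10.23000000
K * exp(-rT) = 11.0200 * 0.93800500 = 10.33681509
C = P + S*exp(-qT) - K*exp(-rT)
C = 0.9144 + 10.23000000 - 10.33681509 = 0.8076


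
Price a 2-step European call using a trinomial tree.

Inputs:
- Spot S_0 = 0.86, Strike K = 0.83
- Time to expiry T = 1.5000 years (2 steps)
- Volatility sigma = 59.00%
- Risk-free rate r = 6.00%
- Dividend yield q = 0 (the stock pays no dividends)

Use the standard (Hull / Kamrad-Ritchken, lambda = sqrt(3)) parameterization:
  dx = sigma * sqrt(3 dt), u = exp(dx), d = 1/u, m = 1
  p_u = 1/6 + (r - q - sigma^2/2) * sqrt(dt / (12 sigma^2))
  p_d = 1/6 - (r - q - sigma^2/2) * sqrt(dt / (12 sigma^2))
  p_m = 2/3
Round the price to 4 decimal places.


Answer: Price = V(0,0) = 0.2484

Derivation:
dt = T/N = 0.750000; dx = sigma*sqrt(3*dt) = 0.885000
u = exp(dx) = 2.422984; d = 1/u = 0.412714
p_u = 0.118340, p_m = 0.666667, p_d = 0.214993
Discount per step: exp(-r*dt) = 0.955997
Stock lattice S(k, j) with j the centered position index:
  k=0: S(0,+0) = 0.8600
  k=1: S(1,-1) = 0.3549; S(1,+0) = 0.8600; S(1,+1) = 2.0838
  k=2: S(2,-2) = 0.1465; S(2,-1) = 0.3549; S(2,+0) = 0.8600; S(2,+1) = 2.0838; S(2,+2) = 5.0489
Terminal payoffs V(N, j) = max(S_T - K, 0):
  V(2,-2) = 0.000000; V(2,-1) = 0.000000; V(2,+0) = 0.030000; V(2,+1) = 1.253767; V(2,+2) = 4.218934
Backward induction: V(k, j) = exp(-r*dt) * [p_u * V(k+1, j+1) + p_m * V(k+1, j) + p_d * V(k+1, j-1)]
  V(1,-1) = exp(-r*dt) * [p_u*0.030000 + p_m*0.000000 + p_d*0.000000] = 0.003394
  V(1,+0) = exp(-r*dt) * [p_u*1.253767 + p_m*0.030000 + p_d*0.000000] = 0.160962
  V(1,+1) = exp(-r*dt) * [p_u*4.218934 + p_m*1.253767 + p_d*0.030000] = 1.282532
  V(0,+0) = exp(-r*dt) * [p_u*1.282532 + p_m*0.160962 + p_d*0.003394] = 0.248381


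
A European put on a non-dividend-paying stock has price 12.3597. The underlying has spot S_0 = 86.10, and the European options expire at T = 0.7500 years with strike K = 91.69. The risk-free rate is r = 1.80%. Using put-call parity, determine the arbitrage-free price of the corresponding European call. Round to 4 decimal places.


Answer: Call price = 7.9992

Derivation:
Put-call parity: C - P = S_0 * exp(-qT) - K * exp(-rT).
S_0 * exp(-qT) = 86.1000 * 1.00000000 = 86.10000000
K * exp(-rT) = 91.6900 * 0.98659072 = 90.46050278
C = P + S*exp(-qT) - K*exp(-rT)
C = 12.3597 + 86.10000000 - 90.46050278 = 7.9992


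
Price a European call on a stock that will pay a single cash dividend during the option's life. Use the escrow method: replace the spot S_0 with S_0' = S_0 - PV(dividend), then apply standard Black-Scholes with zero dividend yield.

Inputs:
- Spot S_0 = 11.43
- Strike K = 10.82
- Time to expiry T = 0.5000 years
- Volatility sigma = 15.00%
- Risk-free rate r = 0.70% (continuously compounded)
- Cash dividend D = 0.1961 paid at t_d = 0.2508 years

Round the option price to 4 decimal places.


Answer: Price = 0.7260

Derivation:
PV(D) = D * exp(-r * t_d) = 0.1961 * 0.99824594 = 0.19575603
S_0' = S_0 - PV(D) = 11.4300 - 0.19575603 = 11.23424397
d1 = (ln(S_0'/K) + (r + sigma^2/2)*T) / (sigma*sqrt(T)) = 0.44024787
d2 = d1 - sigma*sqrt(T) = 0.33418185
exp(-rT) = 0.99650612
N(d1) = 0.67012120; N(d2) = 0.63087883
C = S_0' * N(d1) - K * exp(-rT) * N(d2) = 11.23424397 * 0.67012120 - 10.8200 * 0.99650612 * 0.63087883 = 0.7260


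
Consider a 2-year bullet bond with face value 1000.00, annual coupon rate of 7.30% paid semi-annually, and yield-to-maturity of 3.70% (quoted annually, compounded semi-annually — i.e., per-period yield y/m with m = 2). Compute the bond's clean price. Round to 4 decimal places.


Coupon per period c = face * coupon_rate / m = 36.500000
Periods per year m = 2; per-period yield y/m = 0.018500
Number of cashflows N = 4
Cashflows (t years, CF_t, discount factor 1/(1+y/m)^(m*t), PV):
  t = 0.5000: CF_t = 36.500000, DF = 0.981836, PV = 35.837015
  t = 1.0000: CF_t = 36.500000, DF = 0.964002, PV = 35.186073
  t = 1.5000: CF_t = 36.500000, DF = 0.946492, PV = 34.546954
  t = 2.0000: CF_t = 1036.500000, DF = 0.929300, PV = 963.219294
Price P = sum_t PV_t = 1068.789336

Answer: Price = 1068.7893


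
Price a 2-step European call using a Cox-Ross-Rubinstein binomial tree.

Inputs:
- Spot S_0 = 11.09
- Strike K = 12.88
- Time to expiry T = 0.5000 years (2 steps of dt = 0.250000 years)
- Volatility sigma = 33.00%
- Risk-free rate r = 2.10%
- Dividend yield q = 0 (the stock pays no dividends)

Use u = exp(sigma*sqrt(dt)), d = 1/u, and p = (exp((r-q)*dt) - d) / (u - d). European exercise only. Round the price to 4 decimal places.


Answer: Price = V(0,0) = 0.5677

Derivation:
dt = T/N = 0.250000
u = exp(sigma*sqrt(dt)) = 1.179393; d = 1/u = 0.847894
p = (exp((r-q)*dt) - d) / (u - d) = 0.474722
Discount per step: exp(-r*dt) = 0.994764
Stock lattice S(k, i) with i counting down-moves:
  k=0: S(0,0) = 11.0900
  k=1: S(1,0) = 13.0795; S(1,1) = 9.4031
  k=2: S(2,0) = 15.4258; S(2,1) = 11.0900; S(2,2) = 7.9729
Terminal payoffs V(N, i) = max(S_T - K, 0):
  V(2,0) = 2.545837; V(2,1) = 0.000000; V(2,2) = 0.000000
Backward induction: V(k, i) = exp(-r*dt) * [p * V(k+1, i) + (1-p) * V(k+1, i+1)].
  V(1,0) = exp(-r*dt) * [p*2.545837 + (1-p)*0.000000] = 1.202237
  V(1,1) = exp(-r*dt) * [p*0.000000 + (1-p)*0.000000] = 0.000000
  V(0,0) = exp(-r*dt) * [p*1.202237 + (1-p)*0.000000] = 0.567740


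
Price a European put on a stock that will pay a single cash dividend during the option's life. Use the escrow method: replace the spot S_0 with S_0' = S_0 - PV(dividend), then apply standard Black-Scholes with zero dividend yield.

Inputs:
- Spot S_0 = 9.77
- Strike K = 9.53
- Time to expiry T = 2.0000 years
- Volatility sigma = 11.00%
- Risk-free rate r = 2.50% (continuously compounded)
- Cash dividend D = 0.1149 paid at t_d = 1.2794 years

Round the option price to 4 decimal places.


PV(D) = D * exp(-r * t_d) = 0.1149 * 0.96852111 = 0.11128308
S_0' = S_0 - PV(D) = 9.7700 - 0.11128308 = 9.65871692
d1 = (ln(S_0'/K) + (r + sigma^2/2)*T) / (sigma*sqrt(T)) = 0.48543586
d2 = d1 - sigma*sqrt(T) = 0.32987237
exp(-rT) = 0.95122942
N(-d1) = 0.31368360; N(-d2) = 0.37074820
P = K * exp(-rT) * N(-d2) - S_0' * N(-d1) = 9.5300 * 0.95122942 * 0.37074820 - 9.65871692 * 0.31368360 = 0.3311

Answer: Price = 0.3311


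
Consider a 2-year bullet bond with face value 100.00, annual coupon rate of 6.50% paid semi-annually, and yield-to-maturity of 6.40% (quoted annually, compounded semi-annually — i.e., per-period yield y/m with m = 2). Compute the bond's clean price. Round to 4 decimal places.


Answer: Price = 100.1850

Derivation:
Coupon per period c = face * coupon_rate / m = 3.250000
Periods per year m = 2; per-period yield y/m = 0.032000
Number of cashflows N = 4
Cashflows (t years, CF_t, discount factor 1/(1+y/m)^(m*t), PV):
  t = 0.5000: CF_t = 3.250000, DF = 0.968992, PV = 3.149225
  t = 1.0000: CF_t = 3.250000, DF = 0.938946, PV = 3.051574
  t = 1.5000: CF_t = 3.250000, DF = 0.909831, PV = 2.956952
  t = 2.0000: CF_t = 103.250000, DF = 0.881620, PV = 91.027218
Price P = sum_t PV_t = 100.184969


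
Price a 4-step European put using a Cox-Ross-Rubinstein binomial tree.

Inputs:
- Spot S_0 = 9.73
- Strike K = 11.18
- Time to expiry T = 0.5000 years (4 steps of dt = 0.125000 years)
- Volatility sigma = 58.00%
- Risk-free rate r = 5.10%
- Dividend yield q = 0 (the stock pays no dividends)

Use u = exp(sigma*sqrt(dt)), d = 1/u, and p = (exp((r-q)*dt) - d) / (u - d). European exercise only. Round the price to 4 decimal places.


Answer: Price = V(0,0) = 2.3921

Derivation:
dt = T/N = 0.125000
u = exp(sigma*sqrt(dt)) = 1.227600; d = 1/u = 0.814598
p = (exp((r-q)*dt) - d) / (u - d) = 0.464399
Discount per step: exp(-r*dt) = 0.993645
Stock lattice S(k, i) with i counting down-moves:
  k=0: S(0,0) = 9.7300
  k=1: S(1,0) = 11.9445; S(1,1) = 7.9260
  k=2: S(2,0) = 14.6631; S(2,1) = 9.7300; S(2,2) = 6.4565
  k=3: S(3,0) = 18.0005; S(3,1) = 11.9445; S(3,2) = 7.9260; S(3,3) = 5.2595
  k=4: S(4,0) = 22.0974; S(4,1) = 14.6631; S(4,2) = 9.7300; S(4,3) = 6.4565; S(4,4) = 4.2844
Terminal payoffs V(N, i) = max(K - S_T, 0):
  V(4,0) = 0.000000; V(4,1) = 0.000000; V(4,2) = 1.450000; V(4,3) = 4.723470; V(4,4) = 6.895645
Backward induction: V(k, i) = exp(-r*dt) * [p * V(k+1, i) + (1-p) * V(k+1, i+1)].
  V(3,0) = exp(-r*dt) * [p*0.000000 + (1-p)*0.000000] = 0.000000
  V(3,1) = exp(-r*dt) * [p*0.000000 + (1-p)*1.450000] = 0.771687
  V(3,2) = exp(-r*dt) * [p*1.450000 + (1-p)*4.723470] = 3.182919
  V(3,3) = exp(-r*dt) * [p*4.723470 + (1-p)*6.895645] = 5.849480
  V(2,0) = exp(-r*dt) * [p*0.000000 + (1-p)*0.771687] = 0.410690
  V(2,1) = exp(-r*dt) * [p*0.771687 + (1-p)*3.182919] = 2.050035
  V(2,2) = exp(-r*dt) * [p*3.182919 + (1-p)*5.849480] = 4.581830
  V(1,0) = exp(-r*dt) * [p*0.410690 + (1-p)*2.050035] = 1.280536
  V(1,1) = exp(-r*dt) * [p*2.050035 + (1-p)*4.581830] = 3.384423
  V(0,0) = exp(-r*dt) * [p*1.280536 + (1-p)*3.384423] = 2.392082


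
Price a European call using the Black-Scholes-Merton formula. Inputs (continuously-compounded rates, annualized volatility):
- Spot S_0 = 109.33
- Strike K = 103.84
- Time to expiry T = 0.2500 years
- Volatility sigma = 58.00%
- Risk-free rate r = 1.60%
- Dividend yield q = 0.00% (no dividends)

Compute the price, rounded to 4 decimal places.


Answer: Price = 15.4389

Derivation:
d1 = (ln(S/K) + (r - q + 0.5*sigma^2) * T) / (sigma * sqrt(T)) = 0.33644682
d2 = d1 - sigma * sqrt(T) = 0.04644682
exp(-rT) = 0.99600799; exp(-qT) = 1.00000000
C = S_0 * exp(-qT) * N(d1) - K * exp(-rT) * N(d2)
N(d1) = 0.63173303; N(d2) = 0.51852294
C = 109.3300 * 1.00000000 * 0.63173303 - 103.8400 * 0.99600799 * 0.51852294 = 15.4389


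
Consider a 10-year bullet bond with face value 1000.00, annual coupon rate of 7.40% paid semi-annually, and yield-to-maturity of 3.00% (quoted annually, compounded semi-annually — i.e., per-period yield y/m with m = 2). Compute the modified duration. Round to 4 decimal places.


Coupon per period c = face * coupon_rate / m = 37.000000
Periods per year m = 2; per-period yield y/m = 0.015000
Number of cashflows N = 20
Cashflows (t years, CF_t, discount factor 1/(1+y/m)^(m*t), PV):
  t = 0.5000: CF_t = 37.000000, DF = 0.985222, PV = 36.453202
  t = 1.0000: CF_t = 37.000000, DF = 0.970662, PV = 35.914485
  t = 1.5000: CF_t = 37.000000, DF = 0.956317, PV = 35.383729
  t = 2.0000: CF_t = 37.000000, DF = 0.942184, PV = 34.860817
  t = 2.5000: CF_t = 37.000000, DF = 0.928260, PV = 34.345632
  t = 3.0000: CF_t = 37.000000, DF = 0.914542, PV = 33.838061
  t = 3.5000: CF_t = 37.000000, DF = 0.901027, PV = 33.337991
  t = 4.0000: CF_t = 37.000000, DF = 0.887711, PV = 32.845312
  t = 4.5000: CF_t = 37.000000, DF = 0.874592, PV = 32.359913
  t = 5.0000: CF_t = 37.000000, DF = 0.861667, PV = 31.881688
  t = 5.5000: CF_t = 37.000000, DF = 0.848933, PV = 31.410530
  t = 6.0000: CF_t = 37.000000, DF = 0.836387, PV = 30.946335
  t = 6.5000: CF_t = 37.000000, DF = 0.824027, PV = 30.489000
  t = 7.0000: CF_t = 37.000000, DF = 0.811849, PV = 30.038423
  t = 7.5000: CF_t = 37.000000, DF = 0.799852, PV = 29.594506
  t = 8.0000: CF_t = 37.000000, DF = 0.788031, PV = 29.157148
  t = 8.5000: CF_t = 37.000000, DF = 0.776385, PV = 28.726255
  t = 9.0000: CF_t = 37.000000, DF = 0.764912, PV = 28.301729
  t = 9.5000: CF_t = 37.000000, DF = 0.753607, PV = 27.883477
  t = 10.0000: CF_t = 1037.000000, DF = 0.742470, PV = 769.941824
Price P = sum_t PV_t = 1377.710053
First compute Macaulay numerator sum_t t * PV_t:
  t * PV_t at t = 0.5000: 18.226601
  t * PV_t at t = 1.0000: 35.914485
  t * PV_t at t = 1.5000: 53.075593
  t * PV_t at t = 2.0000: 69.721633
  t * PV_t at t = 2.5000: 85.864080
  t * PV_t at t = 3.0000: 101.514183
  t * PV_t at t = 3.5000: 116.682969
  t * PV_t at t = 4.0000: 131.381246
  t * PV_t at t = 4.5000: 145.619608
  t * PV_t at t = 5.0000: 159.408438
  t * PV_t at t = 5.5000: 172.757913
  t * PV_t at t = 6.0000: 185.678008
  t * PV_t at t = 6.5000: 198.178498
  t * PV_t at t = 7.0000: 210.268963
  t * PV_t at t = 7.5000: 221.958793
  t * PV_t at t = 8.0000: 233.257188
  t * PV_t at t = 8.5000: 244.173164
  t * PV_t at t = 9.0000: 254.715558
  t * PV_t at t = 9.5000: 264.893027
  t * PV_t at t = 10.0000: 7699.418237
Macaulay duration D = 10602.708185 / 1377.710053 = 7.695892
Modified duration = D / (1 + y/m) = 7.695892 / (1 + 0.015000) = 7.582160

Answer: Modified duration = 7.5822


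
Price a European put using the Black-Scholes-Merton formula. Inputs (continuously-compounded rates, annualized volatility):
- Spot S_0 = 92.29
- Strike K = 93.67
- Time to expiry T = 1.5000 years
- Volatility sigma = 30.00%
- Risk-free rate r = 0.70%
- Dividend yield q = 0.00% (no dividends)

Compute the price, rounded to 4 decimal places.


Answer: Price = 13.6832

Derivation:
d1 = (ln(S/K) + (r - q + 0.5*sigma^2) * T) / (sigma * sqrt(T)) = 0.17189383
d2 = d1 - sigma * sqrt(T) = -0.19552963
exp(-rT) = 0.98955493; exp(-qT) = 1.00000000
P = K * exp(-rT) * N(-d2) - S_0 * exp(-qT) * N(-d1)
N(-d1) = 0.43176050; N(-d2) = 0.57751083
P = 93.6700 * 0.98955493 * 0.57751083 - 92.2900 * 1.00000000 * 0.43176050 = 13.6832


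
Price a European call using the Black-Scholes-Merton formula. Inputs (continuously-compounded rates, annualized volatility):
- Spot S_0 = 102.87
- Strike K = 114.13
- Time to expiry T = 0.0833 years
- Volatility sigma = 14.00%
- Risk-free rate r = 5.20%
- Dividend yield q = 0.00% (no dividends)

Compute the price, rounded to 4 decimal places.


Answer: Price = 0.0098

Derivation:
d1 = (ln(S/K) + (r - q + 0.5*sigma^2) * T) / (sigma * sqrt(T)) = -2.44327801
d2 = d1 - sigma * sqrt(T) = -2.48368445
exp(-rT) = 0.99567777; exp(-qT) = 1.00000000
C = S_0 * exp(-qT) * N(d1) - K * exp(-rT) * N(d2)
N(d1) = 0.00727726; N(d2) = 0.00650155
C = 102.8700 * 1.00000000 * 0.00727726 - 114.1300 * 0.99567777 * 0.00650155 = 0.0098


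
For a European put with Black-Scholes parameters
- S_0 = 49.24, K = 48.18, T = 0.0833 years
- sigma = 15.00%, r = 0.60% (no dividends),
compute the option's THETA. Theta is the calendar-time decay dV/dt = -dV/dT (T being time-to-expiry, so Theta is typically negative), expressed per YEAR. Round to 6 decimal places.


d1 = 0.5358704321; d2 = 0.4925778231
phi(d1) = 0.3455848454; exp(-qT) = 1.0000000000; exp(-rT) = 0.9995003249
Theta = -S*exp(-qT)*phi(d1)*sigma/(2*sqrt(T)) + r*K*exp(-rT)*N(-d2) - q*S*exp(-qT)*N(-d1)
N(-d1) = 0.2960240504; N(-d2) = 0.3111554605; sqrt(T) = 0.2886173938
Term 1 = -49.2400 * 1.0000000000 * 0.3455848454 * 0.1500 / (2 * 0.2886173938) = -4.4219262646
Term 2 = 0.0060 * 48.1800 * 0.9995003249 * 0.3111554605 = 0.0899038753
Term 3 = 0 (no dividend yield, q = 0)
Theta = -4.4219262646 + (0.0899038753) + (0.0000000000) = -4.332022

Answer: Theta = -4.332022


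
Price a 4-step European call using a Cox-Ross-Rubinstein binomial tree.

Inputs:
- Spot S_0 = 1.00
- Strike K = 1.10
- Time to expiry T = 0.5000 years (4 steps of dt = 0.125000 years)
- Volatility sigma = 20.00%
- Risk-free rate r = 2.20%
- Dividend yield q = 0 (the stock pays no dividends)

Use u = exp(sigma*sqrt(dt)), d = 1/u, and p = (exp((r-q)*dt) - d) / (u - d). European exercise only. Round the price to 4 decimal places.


Answer: Price = V(0,0) = 0.0272

Derivation:
dt = T/N = 0.125000
u = exp(sigma*sqrt(dt)) = 1.073271; d = 1/u = 0.931731
p = (exp((r-q)*dt) - d) / (u - d) = 0.501786
Discount per step: exp(-r*dt) = 0.997254
Stock lattice S(k, i) with i counting down-moves:
  k=0: S(0,0) = 1.0000
  k=1: S(1,0) = 1.0733; S(1,1) = 0.9317
  k=2: S(2,0) = 1.1519; S(2,1) = 1.0000; S(2,2) = 0.8681
  k=3: S(3,0) = 1.2363; S(3,1) = 1.0733; S(3,2) = 0.9317; S(3,3) = 0.8089
  k=4: S(4,0) = 1.3269; S(4,1) = 1.1519; S(4,2) = 1.0000; S(4,3) = 0.8681; S(4,4) = 0.7536
Terminal payoffs V(N, i) = max(S_T - K, 0):
  V(4,0) = 0.226896; V(4,1) = 0.051910; V(4,2) = 0.000000; V(4,3) = 0.000000; V(4,4) = 0.000000
Backward induction: V(k, i) = exp(-r*dt) * [p * V(k+1, i) + (1-p) * V(k+1, i+1)].
  V(3,0) = exp(-r*dt) * [p*0.226896 + (1-p)*0.051910] = 0.139332
  V(3,1) = exp(-r*dt) * [p*0.051910 + (1-p)*0.000000] = 0.025976
  V(3,2) = exp(-r*dt) * [p*0.000000 + (1-p)*0.000000] = 0.000000
  V(3,3) = exp(-r*dt) * [p*0.000000 + (1-p)*0.000000] = 0.000000
  V(2,0) = exp(-r*dt) * [p*0.139332 + (1-p)*0.025976] = 0.082629
  V(2,1) = exp(-r*dt) * [p*0.025976 + (1-p)*0.000000] = 0.012999
  V(2,2) = exp(-r*dt) * [p*0.000000 + (1-p)*0.000000] = 0.000000
  V(1,0) = exp(-r*dt) * [p*0.082629 + (1-p)*0.012999] = 0.047806
  V(1,1) = exp(-r*dt) * [p*0.012999 + (1-p)*0.000000] = 0.006505
  V(0,0) = exp(-r*dt) * [p*0.047806 + (1-p)*0.006505] = 0.027155


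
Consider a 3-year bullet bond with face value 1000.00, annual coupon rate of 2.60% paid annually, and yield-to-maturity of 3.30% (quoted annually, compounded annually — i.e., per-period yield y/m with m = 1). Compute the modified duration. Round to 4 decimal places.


Answer: Modified duration = 2.8304

Derivation:
Coupon per period c = face * coupon_rate / m = 26.000000
Periods per year m = 1; per-period yield y/m = 0.033000
Number of cashflows N = 3
Cashflows (t years, CF_t, discount factor 1/(1+y/m)^(m*t), PV):
  t = 1.0000: CF_t = 26.000000, DF = 0.968054, PV = 25.169409
  t = 2.0000: CF_t = 26.000000, DF = 0.937129, PV = 24.365353
  t = 3.0000: CF_t = 1026.000000, DF = 0.907192, PV = 930.778614
Price P = sum_t PV_t = 980.313376
First compute Macaulay numerator sum_t t * PV_t:
  t * PV_t at t = 1.0000: 25.169409
  t * PV_t at t = 2.0000: 48.730706
  t * PV_t at t = 3.0000: 2792.335842
Macaulay duration D = 2866.235957 / 980.313376 = 2.923796
Modified duration = D / (1 + y/m) = 2.923796 / (1 + 0.033000) = 2.830393


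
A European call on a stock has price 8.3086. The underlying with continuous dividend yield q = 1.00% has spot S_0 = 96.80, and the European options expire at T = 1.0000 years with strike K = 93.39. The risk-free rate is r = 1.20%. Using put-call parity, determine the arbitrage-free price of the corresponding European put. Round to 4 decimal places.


Put-call parity: C - P = S_0 * exp(-qT) - K * exp(-rT).
S_0 * exp(-qT) = 96.8000 * 0.99004983 = 95.83682391
K * exp(-rT) = 93.3900 * 0.98807171 = 92.27601726
P = C - S*exp(-qT) + K*exp(-rT)
P = 8.3086 - 95.83682391 + 92.27601726 = 4.7478

Answer: Put price = 4.7478


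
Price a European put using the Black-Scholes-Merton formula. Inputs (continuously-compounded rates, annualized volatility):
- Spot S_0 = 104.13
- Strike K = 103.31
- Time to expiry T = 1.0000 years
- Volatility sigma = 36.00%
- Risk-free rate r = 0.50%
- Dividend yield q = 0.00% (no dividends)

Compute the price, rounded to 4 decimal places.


d1 = (ln(S/K) + (r - q + 0.5*sigma^2) * T) / (sigma * sqrt(T)) = 0.21584984
d2 = d1 - sigma * sqrt(T) = -0.14415016
exp(-rT) = 0.99501248; exp(-qT) = 1.00000000
P = K * exp(-rT) * N(-d2) - S_0 * exp(-qT) * N(-d1)
N(-d1) = 0.41455240; N(-d2) = 0.55730905
P = 103.3100 * 0.99501248 * 0.55730905 - 104.1300 * 1.00000000 * 0.41455240 = 14.1211

Answer: Price = 14.1211


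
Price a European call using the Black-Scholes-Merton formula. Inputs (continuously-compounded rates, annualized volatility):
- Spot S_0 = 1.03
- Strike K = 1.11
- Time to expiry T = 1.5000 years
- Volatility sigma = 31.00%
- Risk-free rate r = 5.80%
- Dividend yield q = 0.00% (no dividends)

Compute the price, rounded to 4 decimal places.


d1 = (ln(S/K) + (r - q + 0.5*sigma^2) * T) / (sigma * sqrt(T)) = 0.22196535
d2 = d1 - sigma * sqrt(T) = -0.15770556
exp(-rT) = 0.91667710; exp(-qT) = 1.00000000
C = S_0 * exp(-qT) * N(d1) - K * exp(-rT) * N(d2)
N(d1) = 0.58782957; N(d2) = 0.43734441
C = 1.0300 * 1.00000000 * 0.58782957 - 1.1100 * 0.91667710 * 0.43734441 = 0.1605

Answer: Price = 0.1605


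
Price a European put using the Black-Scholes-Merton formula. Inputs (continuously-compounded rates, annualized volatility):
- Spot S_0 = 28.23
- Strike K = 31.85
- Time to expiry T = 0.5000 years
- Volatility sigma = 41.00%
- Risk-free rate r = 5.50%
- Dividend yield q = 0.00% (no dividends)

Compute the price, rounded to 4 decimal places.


d1 = (ln(S/K) + (r - q + 0.5*sigma^2) * T) / (sigma * sqrt(T)) = -0.17635291
d2 = d1 - sigma * sqrt(T) = -0.46626669
exp(-rT) = 0.97287468; exp(-qT) = 1.00000000
P = K * exp(-rT) * N(-d2) - S_0 * exp(-qT) * N(-d1)
N(-d1) = 0.56999165; N(-d2) = 0.67948769
P = 31.8500 * 0.97287468 * 0.67948769 - 28.2300 * 1.00000000 * 0.56999165 = 4.9638

Answer: Price = 4.9638


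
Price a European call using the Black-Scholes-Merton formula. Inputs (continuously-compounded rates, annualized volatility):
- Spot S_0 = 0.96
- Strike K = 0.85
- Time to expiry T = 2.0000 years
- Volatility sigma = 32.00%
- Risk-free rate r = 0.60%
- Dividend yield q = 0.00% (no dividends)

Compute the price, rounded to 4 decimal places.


Answer: Price = 0.2280

Derivation:
d1 = (ln(S/K) + (r - q + 0.5*sigma^2) * T) / (sigma * sqrt(T)) = 0.52170545
d2 = d1 - sigma * sqrt(T) = 0.06915711
exp(-rT) = 0.98807171; exp(-qT) = 1.00000000
C = S_0 * exp(-qT) * N(d1) - K * exp(-rT) * N(d2)
N(d1) = 0.69906228; N(d2) = 0.52756772
C = 0.9600 * 1.00000000 * 0.69906228 - 0.8500 * 0.98807171 * 0.52756772 = 0.2280


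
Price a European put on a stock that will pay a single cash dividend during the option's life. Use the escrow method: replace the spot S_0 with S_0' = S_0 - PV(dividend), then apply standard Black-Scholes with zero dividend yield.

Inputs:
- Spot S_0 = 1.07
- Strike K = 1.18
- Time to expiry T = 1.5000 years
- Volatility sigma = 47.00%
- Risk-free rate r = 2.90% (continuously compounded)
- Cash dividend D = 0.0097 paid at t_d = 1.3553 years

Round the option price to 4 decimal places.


Answer: Price = 0.2841

Derivation:
PV(D) = D * exp(-r * t_d) = 0.0097 * 0.96145867 = 0.00932615
S_0' = S_0 - PV(D) = 1.0700 - 0.00932615 = 1.06067385
d1 = (ln(S_0'/K) + (r + sigma^2/2)*T) / (sigma*sqrt(T)) = 0.17817862
d2 = d1 - sigma*sqrt(T) = -0.39745147
exp(-rT) = 0.95743255
N(-d1) = 0.42929135; N(-d2) = 0.65448272
P = K * exp(-rT) * N(-d2) - S_0' * N(-d1) = 1.1800 * 0.95743255 * 0.65448272 - 1.06067385 * 0.42929135 = 0.2841


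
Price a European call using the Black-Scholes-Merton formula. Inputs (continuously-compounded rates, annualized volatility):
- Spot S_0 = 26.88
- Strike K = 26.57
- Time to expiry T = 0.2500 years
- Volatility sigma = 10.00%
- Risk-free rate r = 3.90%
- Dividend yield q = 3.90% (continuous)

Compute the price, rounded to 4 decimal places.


d1 = (ln(S/K) + (r - q + 0.5*sigma^2) * T) / (sigma * sqrt(T)) = 0.25699512
d2 = d1 - sigma * sqrt(T) = 0.20699512
exp(-rT) = 0.99029738; exp(-qT) = 0.99029738
C = S_0 * exp(-qT) * N(d1) - K * exp(-rT) * N(d2)
N(d1) = 0.60140873; N(d2) = 0.58199316
C = 26.8800 * 0.99029738 * 0.60140873 - 26.5700 * 0.99029738 * 0.58199316 = 0.6955

Answer: Price = 0.6955
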